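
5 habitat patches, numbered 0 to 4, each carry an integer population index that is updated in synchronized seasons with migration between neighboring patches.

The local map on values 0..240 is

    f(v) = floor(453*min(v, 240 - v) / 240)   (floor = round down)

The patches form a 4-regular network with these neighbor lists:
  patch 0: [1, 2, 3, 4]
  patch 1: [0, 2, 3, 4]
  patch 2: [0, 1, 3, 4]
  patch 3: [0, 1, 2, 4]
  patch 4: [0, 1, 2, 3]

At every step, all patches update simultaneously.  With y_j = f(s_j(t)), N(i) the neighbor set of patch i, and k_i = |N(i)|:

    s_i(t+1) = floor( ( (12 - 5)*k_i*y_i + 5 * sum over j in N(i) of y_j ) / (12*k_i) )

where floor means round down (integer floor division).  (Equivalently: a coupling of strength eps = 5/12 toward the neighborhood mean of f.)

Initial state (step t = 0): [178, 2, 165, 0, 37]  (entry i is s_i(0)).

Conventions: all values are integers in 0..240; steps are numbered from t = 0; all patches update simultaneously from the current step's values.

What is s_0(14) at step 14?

Answer: s_0(14) = 207

Derivation:
t=0: [178, 2, 165, 0, 37]
t=1: [90, 35, 101, 34, 67]
t=2: [145, 95, 155, 94, 124]
t=3: [180, 180, 171, 179, 199]
t=4: [111, 111, 119, 112, 93]
t=5: [207, 207, 214, 208, 190]
t=6: [63, 63, 57, 62, 79]
t=7: [119, 119, 114, 119, 134]
t=8: [220, 220, 216, 220, 209]
t=9: [40, 40, 43, 40, 50]
t=10: [77, 77, 80, 77, 86]
t=11: [147, 147, 150, 147, 155]
t=12: [172, 172, 169, 172, 165]
t=13: [129, 129, 132, 129, 136]
t=14: [207, 207, 204, 207, 200]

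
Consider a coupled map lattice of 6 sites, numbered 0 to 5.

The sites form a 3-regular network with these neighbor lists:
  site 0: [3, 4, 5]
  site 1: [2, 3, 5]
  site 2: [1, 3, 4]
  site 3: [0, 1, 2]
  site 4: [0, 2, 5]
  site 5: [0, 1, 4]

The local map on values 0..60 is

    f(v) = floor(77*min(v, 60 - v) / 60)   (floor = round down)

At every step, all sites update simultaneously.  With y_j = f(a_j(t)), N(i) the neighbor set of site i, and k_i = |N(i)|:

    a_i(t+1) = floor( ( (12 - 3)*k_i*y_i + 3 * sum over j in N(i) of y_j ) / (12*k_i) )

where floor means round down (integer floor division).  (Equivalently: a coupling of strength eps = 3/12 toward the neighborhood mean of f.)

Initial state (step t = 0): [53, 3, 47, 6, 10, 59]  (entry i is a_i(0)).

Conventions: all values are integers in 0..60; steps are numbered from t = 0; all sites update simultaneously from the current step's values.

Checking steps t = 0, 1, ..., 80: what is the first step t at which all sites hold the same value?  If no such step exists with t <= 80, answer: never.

Answer: 18
Key observation: Synchronization is absorbing here: once all sites are equal they stay equal, and step 18 is the first all-equal step.

Derivation:
t=0: [53, 3, 47, 6, 10, 59]  (not all equal)
t=1: [7, 4, 13, 7, 11, 2]  (not all equal)
t=2: [8, 5, 14, 8, 12, 3]  (not all equal)
t=3: [9, 7, 15, 10, 13, 4]  (not all equal)
t=4: [11, 9, 17, 12, 14, 6]  (not all equal)
t=5: [13, 11, 19, 15, 16, 8]  (not all equal)
t=6: [16, 14, 22, 18, 19, 11]  (not all equal)
t=7: [20, 18, 26, 22, 23, 15]  (not all equal)
t=8: [25, 23, 31, 27, 28, 20]  (not all equal)
t=9: [31, 29, 35, 33, 34, 26]  (not all equal)
t=10: [36, 36, 32, 34, 33, 33]  (not all equal)
t=11: [30, 31, 34, 32, 33, 33]  (not all equal)
t=12: [37, 36, 33, 35, 34, 34]  (not all equal)
t=13: [29, 30, 33, 31, 32, 32]  (not all equal)
t=14: [36, 37, 34, 36, 35, 35]  (not all equal)
t=15: [30, 29, 32, 30, 31, 31]  (not all equal)
t=16: [37, 36, 35, 37, 36, 37]  (not all equal)
t=17: [29, 30, 31, 29, 30, 29]  (not all equal)
t=18: [37, 37, 37, 37, 37, 37]  (all equal)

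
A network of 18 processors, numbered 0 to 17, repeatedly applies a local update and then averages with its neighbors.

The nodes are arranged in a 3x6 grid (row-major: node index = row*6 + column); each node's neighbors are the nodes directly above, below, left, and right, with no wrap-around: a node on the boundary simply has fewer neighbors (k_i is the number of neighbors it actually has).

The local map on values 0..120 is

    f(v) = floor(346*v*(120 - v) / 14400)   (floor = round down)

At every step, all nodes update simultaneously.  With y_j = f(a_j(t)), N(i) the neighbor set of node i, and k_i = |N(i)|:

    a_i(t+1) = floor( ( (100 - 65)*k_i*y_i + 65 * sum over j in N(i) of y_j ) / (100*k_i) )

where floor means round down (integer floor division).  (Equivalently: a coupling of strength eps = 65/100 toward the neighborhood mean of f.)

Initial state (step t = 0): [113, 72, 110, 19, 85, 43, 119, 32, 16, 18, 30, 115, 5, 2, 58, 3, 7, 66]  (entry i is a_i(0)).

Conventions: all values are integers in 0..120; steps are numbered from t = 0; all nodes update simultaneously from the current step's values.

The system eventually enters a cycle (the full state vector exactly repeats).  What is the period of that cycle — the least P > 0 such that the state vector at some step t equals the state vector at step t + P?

Answer: 2
Key observation: The state at step 14, [77, 77, 78, 79, 79, 80, 76, 77, 77, 79, 79, 80, 76, 76, 77, 78, 79, 79], reappears at step 16 — and no state repeats earlier — so the cycle the system enters has period 2.

Derivation:
t=0: [113, 72, 110, 19, 85, 43, 119, 32, 16, 18, 30, 115, 5, 2, 58, 3, 7, 66]
t=1: [34, 53, 45, 46, 65, 54, 22, 44, 49, 40, 46, 53, 6, 37, 41, 35, 40, 40]
t=2: [68, 79, 82, 80, 83, 85, 53, 75, 80, 77, 80, 82, 45, 63, 76, 74, 76, 78]
t=3: [82, 78, 75, 75, 73, 72, 83, 81, 77, 77, 76, 74, 83, 82, 80, 80, 78, 77]
t=4: [74, 77, 79, 80, 81, 82, 73, 75, 78, 79, 80, 80, 73, 74, 76, 77, 78, 79]
t=5: [80, 79, 77, 76, 75, 74, 81, 80, 78, 77, 76, 75, 81, 81, 79, 78, 77, 77]
t=6: [76, 77, 78, 79, 80, 81, 75, 76, 77, 79, 80, 80, 75, 75, 77, 78, 79, 79]
t=7: [80, 79, 78, 77, 76, 75, 80, 80, 78, 77, 76, 76, 81, 80, 79, 77, 77, 76]
t=8: [76, 76, 78, 79, 80, 80, 75, 76, 77, 79, 79, 80, 75, 76, 77, 78, 79, 79]
t=9: [80, 79, 78, 77, 76, 76, 80, 80, 78, 77, 76, 76, 80, 80, 79, 77, 77, 76]
t=10: [76, 76, 78, 79, 79, 80, 76, 76, 77, 79, 79, 80, 76, 76, 77, 78, 79, 79]
t=11: [80, 79, 78, 77, 76, 76, 80, 79, 78, 77, 76, 76, 80, 79, 79, 77, 77, 76]
t=12: [76, 77, 78, 79, 79, 80, 76, 77, 77, 79, 79, 80, 76, 76, 77, 78, 79, 79]
t=13: [79, 79, 78, 77, 76, 76, 79, 79, 78, 77, 76, 76, 80, 79, 79, 77, 77, 76]
t=14: [77, 77, 78, 79, 79, 80, 76, 77, 77, 79, 79, 80, 76, 76, 77, 78, 79, 79]
t=15: [79, 78, 78, 77, 76, 76, 79, 79, 78, 77, 76, 76, 80, 79, 79, 77, 77, 76]
t=16: [77, 77, 78, 79, 79, 80, 76, 77, 77, 79, 79, 80, 76, 76, 77, 78, 79, 79]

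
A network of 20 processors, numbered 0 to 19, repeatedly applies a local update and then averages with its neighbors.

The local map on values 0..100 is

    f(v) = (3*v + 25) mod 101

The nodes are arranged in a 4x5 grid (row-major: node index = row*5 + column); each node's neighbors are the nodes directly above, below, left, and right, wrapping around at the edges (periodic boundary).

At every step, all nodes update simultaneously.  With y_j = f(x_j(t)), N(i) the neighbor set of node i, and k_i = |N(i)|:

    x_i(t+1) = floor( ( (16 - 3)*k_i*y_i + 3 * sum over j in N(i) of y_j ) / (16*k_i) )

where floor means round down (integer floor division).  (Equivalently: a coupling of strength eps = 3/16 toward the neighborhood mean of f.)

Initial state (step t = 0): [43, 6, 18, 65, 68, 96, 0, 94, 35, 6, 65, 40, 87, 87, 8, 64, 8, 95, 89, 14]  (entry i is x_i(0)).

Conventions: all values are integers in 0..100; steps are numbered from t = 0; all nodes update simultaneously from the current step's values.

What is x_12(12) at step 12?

Answer: x_12(12) = 85

Derivation:
t=0: [43, 6, 18, 65, 68, 96, 0, 94, 35, 6, 65, 40, 87, 87, 8, 64, 8, 95, 89, 14]
t=1: [47, 44, 67, 25, 30, 14, 25, 13, 30, 40, 20, 44, 74, 80, 49, 20, 44, 19, 81, 62]
t=2: [63, 56, 33, 86, 21, 68, 92, 60, 24, 43, 82, 58, 48, 60, 67, 79, 58, 75, 65, 18]
t=3: [22, 85, 29, 76, 82, 32, 90, 15, 85, 54, 65, 95, 62, 12, 29, 60, 93, 48, 24, 73]
t=4: [81, 72, 21, 53, 68, 29, 83, 65, 75, 78, 16, 11, 16, 58, 18, 9, 8, 60, 89, 42]
t=5: [59, 44, 78, 79, 33, 21, 64, 27, 51, 54, 68, 59, 67, 93, 77, 53, 46, 16, 84, 52]
t=6: [11, 51, 55, 59, 29, 77, 19, 12, 69, 81, 32, 6, 23, 11, 52, 75, 60, 69, 70, 76]
t=7: [56, 73, 80, 7, 17, 54, 77, 63, 33, 61, 26, 44, 85, 58, 74, 45, 11, 34, 33, 49]
t=8: [87, 46, 57, 46, 71, 77, 53, 19, 26, 15, 13, 54, 72, 87, 44, 58, 55, 31, 29, 67]
t=9: [79, 66, 87, 57, 40, 57, 80, 76, 15, 63, 65, 82, 44, 73, 56, 91, 84, 24, 17, 28]
t=10: [60, 30, 80, 90, 43, 84, 62, 54, 66, 23, 31, 66, 57, 47, 78, 85, 74, 92, 73, 20]
t=11: [12, 17, 64, 83, 55, 66, 16, 78, 32, 86, 24, 24, 89, 62, 58, 70, 46, 91, 50, 79]
t=12: [59, 71, 26, 67, 85, 31, 71, 55, 26, 76, 90, 93, 85, 20, 91, 39, 64, 89, 71, 62]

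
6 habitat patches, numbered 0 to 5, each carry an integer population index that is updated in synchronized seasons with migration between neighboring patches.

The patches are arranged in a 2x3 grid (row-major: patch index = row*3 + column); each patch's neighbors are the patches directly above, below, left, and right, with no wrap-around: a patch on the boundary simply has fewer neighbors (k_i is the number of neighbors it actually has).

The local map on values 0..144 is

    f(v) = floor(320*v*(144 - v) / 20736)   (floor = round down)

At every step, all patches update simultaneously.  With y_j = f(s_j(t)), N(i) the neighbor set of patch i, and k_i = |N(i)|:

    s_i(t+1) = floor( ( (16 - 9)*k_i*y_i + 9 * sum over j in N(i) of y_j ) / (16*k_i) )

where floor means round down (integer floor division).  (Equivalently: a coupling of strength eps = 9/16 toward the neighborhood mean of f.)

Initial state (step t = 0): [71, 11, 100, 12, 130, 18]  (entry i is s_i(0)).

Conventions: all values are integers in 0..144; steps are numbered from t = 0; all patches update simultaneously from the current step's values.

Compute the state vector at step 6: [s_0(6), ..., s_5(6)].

Simulating step by step:
t=0: [71, 11, 100, 12, 130, 18]
t=1: [47, 42, 45, 40, 27, 42]
t=2: [67, 63, 66, 61, 57, 61]
t=3: [78, 78, 78, 77, 77, 77]
t=4: [79, 79, 79, 79, 79, 79]
t=5: [79, 79, 79, 79, 79, 79]
t=6: [79, 79, 79, 79, 79, 79]

Answer: [79, 79, 79, 79, 79, 79]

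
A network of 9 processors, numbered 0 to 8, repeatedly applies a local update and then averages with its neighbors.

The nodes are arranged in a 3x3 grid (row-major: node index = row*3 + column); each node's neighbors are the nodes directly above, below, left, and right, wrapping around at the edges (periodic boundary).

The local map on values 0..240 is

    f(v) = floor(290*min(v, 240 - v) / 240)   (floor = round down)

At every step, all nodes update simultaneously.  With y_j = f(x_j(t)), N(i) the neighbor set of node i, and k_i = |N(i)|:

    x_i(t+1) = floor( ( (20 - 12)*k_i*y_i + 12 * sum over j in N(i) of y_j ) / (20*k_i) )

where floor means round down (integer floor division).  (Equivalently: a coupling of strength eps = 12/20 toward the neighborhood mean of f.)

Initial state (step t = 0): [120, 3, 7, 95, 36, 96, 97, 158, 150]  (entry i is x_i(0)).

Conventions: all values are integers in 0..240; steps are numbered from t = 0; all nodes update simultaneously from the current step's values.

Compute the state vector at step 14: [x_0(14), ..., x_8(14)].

Answer: [143, 143, 143, 143, 143, 143, 143, 143, 143]

Derivation:
t=0: [120, 3, 7, 95, 36, 96, 97, 158, 150]
t=1: [94, 45, 59, 108, 67, 87, 116, 80, 94]
t=2: [104, 75, 86, 117, 89, 101, 123, 96, 107]
t=3: [121, 103, 111, 130, 113, 120, 133, 116, 123]
t=4: [135, 132, 136, 135, 135, 139, 135, 135, 138]
t=5: [126, 127, 125, 125, 126, 123, 125, 126, 124]
t=6: [137, 136, 138, 138, 137, 139, 138, 137, 139]
t=7: [123, 124, 123, 123, 123, 122, 123, 123, 122]
t=8: [140, 140, 141, 141, 141, 141, 141, 141, 141]
t=9: [119, 119, 119, 119, 119, 119, 119, 119, 119]
t=10: [143, 143, 143, 143, 143, 143, 143, 143, 143]
t=11: [117, 117, 117, 117, 117, 117, 117, 117, 117]
t=12: [141, 141, 141, 141, 141, 141, 141, 141, 141]
t=13: [119, 119, 119, 119, 119, 119, 119, 119, 119]
t=14: [143, 143, 143, 143, 143, 143, 143, 143, 143]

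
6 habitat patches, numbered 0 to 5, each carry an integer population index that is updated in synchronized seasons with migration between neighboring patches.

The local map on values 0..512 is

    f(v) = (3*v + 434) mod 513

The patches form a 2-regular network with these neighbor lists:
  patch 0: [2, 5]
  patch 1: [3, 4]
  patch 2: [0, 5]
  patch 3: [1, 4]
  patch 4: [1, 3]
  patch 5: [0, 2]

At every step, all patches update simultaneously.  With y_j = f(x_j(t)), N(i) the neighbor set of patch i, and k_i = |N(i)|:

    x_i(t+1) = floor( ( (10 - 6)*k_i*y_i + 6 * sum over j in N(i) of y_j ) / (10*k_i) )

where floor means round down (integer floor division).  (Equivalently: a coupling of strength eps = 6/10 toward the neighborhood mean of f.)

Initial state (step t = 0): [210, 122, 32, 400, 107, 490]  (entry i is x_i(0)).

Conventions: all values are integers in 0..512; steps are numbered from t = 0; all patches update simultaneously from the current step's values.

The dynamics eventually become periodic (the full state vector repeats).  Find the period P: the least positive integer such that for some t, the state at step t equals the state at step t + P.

Answer: 18
Key observation: The state at step 8, [296, 337, 296, 336, 337, 297], reappears at step 26 — and no state repeats earlier — so the cycle the system enters has period 18.

Derivation:
t=0: [210, 122, 32, 400, 107, 490]
t=1: [129, 215, 127, 196, 211, 162]
t=2: [335, 186, 335, 231, 185, 345]
t=3: [422, 364, 422, 326, 364, 425]
t=4: [163, 465, 163, 454, 465, 164]
t=5: [410, 280, 410, 276, 280, 411]
t=6: [125, 244, 125, 243, 244, 126]
t=7: [296, 139, 296, 138, 139, 297]
t=8: [296, 337, 296, 336, 337, 297]
t=9: [296, 418, 296, 417, 418, 297]
t=10: [296, 148, 296, 147, 148, 297]
t=11: [296, 364, 296, 363, 364, 297]
t=12: [296, 499, 296, 498, 499, 297]
t=13: [296, 391, 296, 390, 391, 297]
t=14: [296, 67, 296, 66, 67, 297]
t=15: [296, 121, 296, 120, 121, 297]
t=16: [296, 283, 296, 282, 283, 297]
t=17: [296, 256, 296, 255, 256, 297]
t=18: [296, 175, 296, 174, 175, 297]
t=19: [296, 445, 296, 444, 445, 297]
t=20: [296, 229, 296, 228, 229, 297]
t=21: [296, 94, 296, 93, 94, 297]
t=22: [296, 202, 296, 201, 202, 297]
t=23: [296, 13, 296, 12, 13, 297]
t=24: [296, 472, 296, 471, 472, 297]
t=25: [296, 310, 296, 309, 310, 297]
t=26: [296, 337, 296, 336, 337, 297]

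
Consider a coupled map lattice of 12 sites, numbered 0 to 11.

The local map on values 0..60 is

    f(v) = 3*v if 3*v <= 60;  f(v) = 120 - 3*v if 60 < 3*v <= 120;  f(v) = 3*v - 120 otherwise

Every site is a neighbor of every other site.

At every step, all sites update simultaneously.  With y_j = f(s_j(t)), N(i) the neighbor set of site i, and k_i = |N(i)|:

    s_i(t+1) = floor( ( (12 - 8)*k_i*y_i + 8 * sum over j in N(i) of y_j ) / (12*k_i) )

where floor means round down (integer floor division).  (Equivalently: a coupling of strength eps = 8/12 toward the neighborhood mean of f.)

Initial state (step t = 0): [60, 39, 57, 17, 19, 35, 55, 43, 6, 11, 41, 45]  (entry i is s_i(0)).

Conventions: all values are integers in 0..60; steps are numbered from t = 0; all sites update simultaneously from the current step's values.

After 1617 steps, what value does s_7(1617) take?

Answer: s_7(1617) = 55
Key observation: The state at step 11, [6, 7, 5, 5, 6, 7, 6, 7, 7, 6, 7, 7], reappears at step 15: the system is in a cycle of period 4 from step 11 on.  Therefore the state at step 1617 equals the state at step 11 + ((1617 - 11) mod 4) = 13, which is [54, 55, 53, 53, 54, 55, 54, 55, 55, 54, 55, 55].

Derivation:
t=0: [60, 39, 57, 17, 19, 35, 55, 43, 6, 11, 41, 45]
t=1: [38, 22, 35, 35, 37, 25, 34, 24, 26, 30, 22, 25]
t=2: [24, 37, 27, 27, 25, 35, 28, 36, 34, 31, 37, 35]
t=3: [32, 21, 29, 29, 31, 23, 28, 22, 23, 26, 21, 23]
t=4: [37, 46, 40, 40, 38, 45, 41, 46, 45, 42, 46, 45]
t=5: [9, 12, 7, 7, 9, 11, 8, 12, 11, 9, 12, 11]
t=6: [28, 31, 27, 27, 28, 30, 28, 31, 30, 28, 31, 30]
t=7: [33, 31, 34, 34, 33, 32, 33, 31, 32, 33, 31, 32]
t=8: [22, 23, 21, 21, 22, 23, 22, 23, 23, 22, 23, 23]
t=9: [53, 52, 54, 54, 53, 52, 53, 52, 52, 53, 52, 52]
t=10: [38, 37, 39, 39, 38, 37, 38, 37, 37, 38, 37, 37]
t=11: [6, 7, 5, 5, 6, 7, 6, 7, 7, 6, 7, 7]
t=12: [18, 19, 17, 17, 18, 19, 18, 19, 19, 18, 19, 19]
t=13: [54, 55, 53, 53, 54, 55, 54, 55, 55, 54, 55, 55]
t=14: [42, 43, 41, 41, 42, 43, 42, 43, 43, 42, 43, 43]
t=15: [6, 7, 5, 5, 6, 7, 6, 7, 7, 6, 7, 7]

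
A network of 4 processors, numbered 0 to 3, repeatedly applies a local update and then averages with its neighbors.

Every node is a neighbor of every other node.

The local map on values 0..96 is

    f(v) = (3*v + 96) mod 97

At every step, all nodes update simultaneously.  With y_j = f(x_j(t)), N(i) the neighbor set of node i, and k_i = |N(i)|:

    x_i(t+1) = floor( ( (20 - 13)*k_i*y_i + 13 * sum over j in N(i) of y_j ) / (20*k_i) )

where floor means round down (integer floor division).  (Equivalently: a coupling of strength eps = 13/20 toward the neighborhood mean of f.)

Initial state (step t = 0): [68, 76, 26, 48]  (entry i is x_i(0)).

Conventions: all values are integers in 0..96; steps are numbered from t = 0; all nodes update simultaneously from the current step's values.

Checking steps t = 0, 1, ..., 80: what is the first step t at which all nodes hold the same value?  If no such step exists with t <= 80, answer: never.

Simulating step by step:
t=0: [68, 76, 26, 48]  (not all equal)
t=1: [36, 40, 46, 41]  (not all equal)
t=2: [22, 23, 26, 24]  (not all equal)
t=3: [69, 69, 71, 70]  (not all equal)
t=4: [13, 13, 14, 14]  (not all equal)
t=5: [39, 39, 39, 39]  (all equal)

Answer: 5
Key observation: Synchronization is absorbing here: once all nodes are equal they stay equal, and step 5 is the first all-equal step.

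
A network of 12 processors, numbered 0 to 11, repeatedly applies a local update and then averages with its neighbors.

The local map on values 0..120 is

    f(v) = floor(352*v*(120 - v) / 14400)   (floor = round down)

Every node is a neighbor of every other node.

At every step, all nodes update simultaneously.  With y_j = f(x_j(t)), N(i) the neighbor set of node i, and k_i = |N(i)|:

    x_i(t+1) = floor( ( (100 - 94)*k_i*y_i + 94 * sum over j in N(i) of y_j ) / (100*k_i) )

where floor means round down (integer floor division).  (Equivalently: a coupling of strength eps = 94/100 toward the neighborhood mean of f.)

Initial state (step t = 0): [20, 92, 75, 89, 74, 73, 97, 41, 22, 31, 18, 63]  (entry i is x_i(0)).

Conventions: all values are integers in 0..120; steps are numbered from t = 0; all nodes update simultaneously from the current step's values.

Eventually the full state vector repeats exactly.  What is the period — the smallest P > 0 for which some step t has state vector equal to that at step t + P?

Answer: 2
Key observation: The state at step 14, [80, 80, 80, 80, 80, 80, 80, 80, 80, 80, 80, 80], reappears at step 16 — and no state repeats earlier — so the cycle the system enters has period 2.

Derivation:
t=0: [20, 92, 75, 89, 74, 73, 97, 41, 22, 31, 18, 63]
t=1: [67, 67, 66, 67, 66, 66, 67, 67, 67, 67, 67, 66]
t=2: [86, 86, 86, 86, 86, 86, 86, 86, 86, 86, 86, 86]
t=3: [71, 71, 71, 71, 71, 71, 71, 71, 71, 71, 71, 71]
t=4: [85, 85, 85, 85, 85, 85, 85, 85, 85, 85, 85, 85]
t=5: [72, 72, 72, 72, 72, 72, 72, 72, 72, 72, 72, 72]
t=6: [84, 84, 84, 84, 84, 84, 84, 84, 84, 84, 84, 84]
t=7: [73, 73, 73, 73, 73, 73, 73, 73, 73, 73, 73, 73]
t=8: [83, 83, 83, 83, 83, 83, 83, 83, 83, 83, 83, 83]
t=9: [75, 75, 75, 75, 75, 75, 75, 75, 75, 75, 75, 75]
t=10: [82, 82, 82, 82, 82, 82, 82, 82, 82, 82, 82, 82]
t=11: [76, 76, 76, 76, 76, 76, 76, 76, 76, 76, 76, 76]
t=12: [81, 81, 81, 81, 81, 81, 81, 81, 81, 81, 81, 81]
t=13: [77, 77, 77, 77, 77, 77, 77, 77, 77, 77, 77, 77]
t=14: [80, 80, 80, 80, 80, 80, 80, 80, 80, 80, 80, 80]
t=15: [78, 78, 78, 78, 78, 78, 78, 78, 78, 78, 78, 78]
t=16: [80, 80, 80, 80, 80, 80, 80, 80, 80, 80, 80, 80]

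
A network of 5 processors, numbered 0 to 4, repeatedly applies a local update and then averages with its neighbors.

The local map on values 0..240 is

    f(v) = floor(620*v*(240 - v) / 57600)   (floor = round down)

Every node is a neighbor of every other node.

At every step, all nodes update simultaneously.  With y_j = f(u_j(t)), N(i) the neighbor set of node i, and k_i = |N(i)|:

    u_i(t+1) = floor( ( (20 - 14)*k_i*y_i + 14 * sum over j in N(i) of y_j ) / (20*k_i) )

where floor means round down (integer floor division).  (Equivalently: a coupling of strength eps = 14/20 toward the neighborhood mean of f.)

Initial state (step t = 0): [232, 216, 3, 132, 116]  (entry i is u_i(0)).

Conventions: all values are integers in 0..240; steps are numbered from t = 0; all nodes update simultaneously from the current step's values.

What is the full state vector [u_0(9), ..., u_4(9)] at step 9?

Answer: [147, 147, 147, 147, 147]

Derivation:
t=0: [232, 216, 3, 132, 116]
t=1: [70, 74, 68, 87, 87]
t=2: [133, 133, 133, 135, 135]
t=3: [152, 152, 152, 152, 152]
t=4: [143, 143, 143, 143, 143]
t=5: [149, 149, 149, 149, 149]
t=6: [145, 145, 145, 145, 145]
t=7: [148, 148, 148, 148, 148]
t=8: [146, 146, 146, 146, 146]
t=9: [147, 147, 147, 147, 147]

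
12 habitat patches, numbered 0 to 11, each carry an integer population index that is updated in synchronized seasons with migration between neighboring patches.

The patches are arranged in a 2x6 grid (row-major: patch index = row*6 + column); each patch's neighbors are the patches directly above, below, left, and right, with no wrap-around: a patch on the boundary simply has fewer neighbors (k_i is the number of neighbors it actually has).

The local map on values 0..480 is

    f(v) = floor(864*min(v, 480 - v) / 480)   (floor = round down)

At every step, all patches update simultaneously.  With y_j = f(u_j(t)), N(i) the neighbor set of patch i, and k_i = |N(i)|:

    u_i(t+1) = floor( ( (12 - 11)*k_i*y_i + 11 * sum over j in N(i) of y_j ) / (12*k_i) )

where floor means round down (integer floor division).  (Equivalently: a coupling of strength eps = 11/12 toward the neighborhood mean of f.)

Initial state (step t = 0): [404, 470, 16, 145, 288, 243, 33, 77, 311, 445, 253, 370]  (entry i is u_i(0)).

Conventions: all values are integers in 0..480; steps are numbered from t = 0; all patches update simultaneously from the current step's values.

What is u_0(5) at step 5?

Simulating step by step:
t=0: [404, 470, 16, 145, 288, 243, 33, 77, 311, 445, 253, 370]
t=1: [46, 93, 180, 154, 363, 284, 130, 127, 95, 302, 219, 398]
t=2: [190, 207, 214, 284, 330, 192, 161, 193, 280, 283, 239, 354]
t=3: [331, 359, 363, 337, 366, 256, 339, 340, 361, 378, 295, 374]
t=4: [237, 241, 227, 204, 320, 214, 259, 230, 214, 260, 204, 353]
t=5: [414, 417, 395, 364, 365, 268, 418, 404, 404, 374, 309, 363]

Answer: u_0(5) = 414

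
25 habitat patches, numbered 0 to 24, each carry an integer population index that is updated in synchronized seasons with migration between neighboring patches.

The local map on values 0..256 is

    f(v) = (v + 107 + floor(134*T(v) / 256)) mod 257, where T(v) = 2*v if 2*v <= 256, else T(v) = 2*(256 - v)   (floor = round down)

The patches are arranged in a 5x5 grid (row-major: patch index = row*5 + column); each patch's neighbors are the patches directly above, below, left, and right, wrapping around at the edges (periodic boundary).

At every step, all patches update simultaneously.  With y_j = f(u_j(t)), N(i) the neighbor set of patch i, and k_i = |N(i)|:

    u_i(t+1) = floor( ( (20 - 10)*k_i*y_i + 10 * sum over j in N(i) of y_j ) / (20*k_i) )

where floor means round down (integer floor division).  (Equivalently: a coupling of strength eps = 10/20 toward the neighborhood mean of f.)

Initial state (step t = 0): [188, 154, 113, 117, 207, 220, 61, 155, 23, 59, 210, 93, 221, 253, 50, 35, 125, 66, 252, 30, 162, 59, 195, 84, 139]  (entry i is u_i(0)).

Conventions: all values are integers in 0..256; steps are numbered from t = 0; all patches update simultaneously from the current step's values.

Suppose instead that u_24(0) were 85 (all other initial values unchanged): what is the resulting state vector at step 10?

Answer: [80, 115, 153, 79, 110, 103, 139, 68, 42, 87, 71, 70, 39, 68, 84, 190, 217, 216, 214, 216, 103, 186, 237, 191, 179]
Key observation: This trace re-runs the system from the modified initial state.

Derivation:
t=0: [188, 154, 113, 117, 207, 220, 61, 155, 23, 59, 210, 93, 221, 253, 50, 35, 125, 66, 252, 30, 162, 59, 195, 84, 85]
t=1: [108, 136, 92, 90, 110, 137, 161, 126, 143, 185, 120, 88, 115, 125, 180, 150, 138, 174, 120, 148, 122, 167, 125, 51, 62]
t=2: [85, 96, 63, 71, 93, 103, 99, 96, 99, 105, 92, 65, 86, 102, 107, 107, 100, 104, 114, 123, 115, 108, 111, 163, 178]
t=3: [40, 70, 170, 180, 76, 52, 75, 68, 78, 59, 73, 141, 63, 57, 67, 69, 82, 61, 82, 91, 76, 68, 98, 120, 96]
t=4: [153, 193, 136, 81, 73, 190, 104, 167, 105, 172, 230, 119, 218, 174, 214, 163, 113, 155, 81, 87, 93, 163, 110, 75, 40]
t=5: [119, 103, 94, 61, 180, 103, 83, 98, 74, 121, 105, 91, 106, 91, 97, 87, 93, 89, 38, 66, 84, 93, 79, 38, 134]
t=6: [77, 54, 65, 157, 121, 64, 35, 41, 52, 75, 53, 41, 52, 55, 78, 59, 37, 53, 153, 167, 44, 36, 42, 159, 125]
t=7: [97, 184, 208, 137, 76, 169, 193, 200, 171, 71, 190, 193, 208, 177, 72, 201, 192, 194, 136, 111, 163, 188, 189, 119, 116]
t=8: [65, 101, 108, 94, 64, 119, 108, 108, 127, 185, 127, 108, 108, 127, 195, 104, 108, 108, 103, 108, 99, 109, 106, 98, 79]
t=9: [174, 84, 64, 79, 169, 112, 71, 75, 95, 123, 96, 75, 75, 98, 103, 68, 70, 69, 67, 65, 74, 67, 66, 47, 56]
t=10: [80, 115, 153, 79, 110, 103, 139, 68, 42, 87, 71, 70, 39, 68, 84, 190, 217, 216, 214, 216, 103, 186, 237, 191, 179]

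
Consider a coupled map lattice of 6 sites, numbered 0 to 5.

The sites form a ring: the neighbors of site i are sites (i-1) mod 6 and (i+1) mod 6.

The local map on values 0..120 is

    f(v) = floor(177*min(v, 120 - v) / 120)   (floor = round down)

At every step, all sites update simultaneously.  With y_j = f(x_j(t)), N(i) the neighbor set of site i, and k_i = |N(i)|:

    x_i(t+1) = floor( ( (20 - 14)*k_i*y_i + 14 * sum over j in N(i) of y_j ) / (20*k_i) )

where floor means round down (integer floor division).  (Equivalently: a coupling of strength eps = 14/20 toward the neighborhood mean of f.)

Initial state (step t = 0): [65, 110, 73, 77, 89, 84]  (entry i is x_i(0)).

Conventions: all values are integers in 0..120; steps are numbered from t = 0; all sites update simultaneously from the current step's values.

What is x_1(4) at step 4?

Simulating step by step:
t=0: [65, 110, 73, 77, 89, 84]
t=1: [47, 56, 47, 58, 54, 60]
t=2: [80, 72, 79, 77, 84, 78]
t=3: [63, 62, 64, 58, 59, 57]
t=4: [84, 83, 84, 84, 85, 85]

Answer: x_1(4) = 83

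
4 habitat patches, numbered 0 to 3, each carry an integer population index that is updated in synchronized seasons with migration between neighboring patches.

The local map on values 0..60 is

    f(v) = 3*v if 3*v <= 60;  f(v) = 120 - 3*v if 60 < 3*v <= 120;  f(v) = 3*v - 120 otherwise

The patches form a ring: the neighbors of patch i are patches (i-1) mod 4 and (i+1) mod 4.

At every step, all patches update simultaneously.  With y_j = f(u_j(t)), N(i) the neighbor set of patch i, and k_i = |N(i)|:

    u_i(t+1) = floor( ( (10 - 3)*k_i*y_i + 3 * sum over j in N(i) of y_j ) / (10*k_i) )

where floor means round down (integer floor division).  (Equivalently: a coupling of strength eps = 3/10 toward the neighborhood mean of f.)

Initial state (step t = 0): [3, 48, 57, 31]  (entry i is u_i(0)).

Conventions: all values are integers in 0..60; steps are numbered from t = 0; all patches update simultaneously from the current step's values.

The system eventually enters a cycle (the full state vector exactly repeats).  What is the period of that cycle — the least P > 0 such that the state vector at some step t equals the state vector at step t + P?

Answer: 2
Key observation: The state at step 25, [12, 12, 12, 12], reappears at step 27 — and no state repeats earlier — so the cycle the system enters has period 2.

Derivation:
t=0: [3, 48, 57, 31]
t=1: [13, 25, 43, 27]
t=2: [39, 38, 18, 34]
t=3: [5, 12, 41, 21]
t=4: [24, 27, 16, 42]
t=5: [40, 41, 40, 18]
t=6: [8, 2, 8, 37]
t=7: [19, 11, 19, 13]
t=8: [50, 40, 50, 44]
t=9: [22, 9, 22, 17]
t=10: [49, 35, 49, 51]
t=11: [26, 18, 26, 31]
t=12: [41, 50, 41, 31]
t=13: [10, 21, 10, 19]
t=14: [38, 48, 38, 48]
t=15: [11, 18, 11, 18]
t=16: [39, 47, 39, 47]
t=17: [8, 15, 8, 15]
t=18: [30, 38, 30, 38]
t=19: [22, 13, 22, 13]
t=20: [49, 43, 49, 43]
t=21: [21, 14, 21, 14]
t=22: [52, 46, 52, 46]
t=23: [30, 23, 30, 23]
t=24: [36, 44, 36, 44]
t=25: [12, 12, 12, 12]
t=26: [36, 36, 36, 36]
t=27: [12, 12, 12, 12]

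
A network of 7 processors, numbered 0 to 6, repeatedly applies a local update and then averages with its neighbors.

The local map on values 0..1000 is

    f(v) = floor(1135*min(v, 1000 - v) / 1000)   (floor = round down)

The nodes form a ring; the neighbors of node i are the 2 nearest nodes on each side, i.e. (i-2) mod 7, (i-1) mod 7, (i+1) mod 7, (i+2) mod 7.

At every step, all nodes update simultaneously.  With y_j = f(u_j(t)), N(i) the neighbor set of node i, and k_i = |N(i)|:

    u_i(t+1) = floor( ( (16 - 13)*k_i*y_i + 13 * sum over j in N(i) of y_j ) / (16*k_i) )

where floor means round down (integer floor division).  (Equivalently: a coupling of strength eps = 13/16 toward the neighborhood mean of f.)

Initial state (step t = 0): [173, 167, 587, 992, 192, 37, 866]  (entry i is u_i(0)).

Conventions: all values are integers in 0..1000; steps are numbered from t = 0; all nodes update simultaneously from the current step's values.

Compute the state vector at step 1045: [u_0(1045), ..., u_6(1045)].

Answer: [502, 502, 502, 502, 502, 502, 502]
Key observation: The state at step 14, [565, 565, 565, 565, 565, 565, 565], reappears at step 22: the system is in a cycle of period 8 from step 14 on.  Therefore the state at step 1045 equals the state at step 14 + ((1045 - 14) mod 8) = 21, which is [502, 502, 502, 502, 502, 502, 502].

Derivation:
t=0: [173, 167, 587, 992, 192, 37, 866]
t=1: [209, 203, 211, 187, 176, 124, 159]
t=2: [204, 219, 223, 203, 193, 194, 197]
t=3: [235, 236, 235, 234, 229, 224, 228]
t=4: [262, 264, 264, 262, 260, 260, 260]
t=5: [297, 297, 297, 297, 296, 295, 296]
t=6: [335, 336, 336, 335, 335, 335, 335]
t=7: [380, 380, 380, 380, 380, 380, 380]
t=8: [431, 431, 431, 431, 431, 431, 431]
t=9: [489, 489, 489, 489, 489, 489, 489]
t=10: [555, 555, 555, 555, 555, 555, 555]
t=11: [505, 505, 505, 505, 505, 505, 505]
t=12: [561, 561, 561, 561, 561, 561, 561]
t=13: [498, 498, 498, 498, 498, 498, 498]
t=14: [565, 565, 565, 565, 565, 565, 565]
t=15: [493, 493, 493, 493, 493, 493, 493]
t=16: [559, 559, 559, 559, 559, 559, 559]
t=17: [500, 500, 500, 500, 500, 500, 500]
t=18: [567, 567, 567, 567, 567, 567, 567]
t=19: [491, 491, 491, 491, 491, 491, 491]
t=20: [557, 557, 557, 557, 557, 557, 557]
t=21: [502, 502, 502, 502, 502, 502, 502]
t=22: [565, 565, 565, 565, 565, 565, 565]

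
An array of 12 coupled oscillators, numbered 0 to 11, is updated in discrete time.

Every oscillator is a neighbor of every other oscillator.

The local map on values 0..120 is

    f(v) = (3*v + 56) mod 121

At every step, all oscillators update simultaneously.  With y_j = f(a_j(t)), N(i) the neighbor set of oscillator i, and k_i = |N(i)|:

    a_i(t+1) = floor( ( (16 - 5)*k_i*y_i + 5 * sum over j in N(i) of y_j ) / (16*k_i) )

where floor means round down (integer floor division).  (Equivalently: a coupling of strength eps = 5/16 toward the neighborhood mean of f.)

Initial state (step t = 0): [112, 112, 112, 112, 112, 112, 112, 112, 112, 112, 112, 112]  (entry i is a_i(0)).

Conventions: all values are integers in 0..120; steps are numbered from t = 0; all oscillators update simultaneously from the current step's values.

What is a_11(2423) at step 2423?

Answer: a_11(2423) = 1
Key observation: The state at step 0, [112, 112, 112, 112, 112, 112, 112, 112, 112, 112, 112, 112], reappears at step 5: the system is in a cycle of period 5 from step 0 on.  Therefore the state at step 2423 equals the state at step 0 + ((2423 - 0) mod 5) = 3, which is [1, 1, 1, 1, 1, 1, 1, 1, 1, 1, 1, 1].

Derivation:
t=0: [112, 112, 112, 112, 112, 112, 112, 112, 112, 112, 112, 112]
t=1: [29, 29, 29, 29, 29, 29, 29, 29, 29, 29, 29, 29]
t=2: [22, 22, 22, 22, 22, 22, 22, 22, 22, 22, 22, 22]
t=3: [1, 1, 1, 1, 1, 1, 1, 1, 1, 1, 1, 1]
t=4: [59, 59, 59, 59, 59, 59, 59, 59, 59, 59, 59, 59]
t=5: [112, 112, 112, 112, 112, 112, 112, 112, 112, 112, 112, 112]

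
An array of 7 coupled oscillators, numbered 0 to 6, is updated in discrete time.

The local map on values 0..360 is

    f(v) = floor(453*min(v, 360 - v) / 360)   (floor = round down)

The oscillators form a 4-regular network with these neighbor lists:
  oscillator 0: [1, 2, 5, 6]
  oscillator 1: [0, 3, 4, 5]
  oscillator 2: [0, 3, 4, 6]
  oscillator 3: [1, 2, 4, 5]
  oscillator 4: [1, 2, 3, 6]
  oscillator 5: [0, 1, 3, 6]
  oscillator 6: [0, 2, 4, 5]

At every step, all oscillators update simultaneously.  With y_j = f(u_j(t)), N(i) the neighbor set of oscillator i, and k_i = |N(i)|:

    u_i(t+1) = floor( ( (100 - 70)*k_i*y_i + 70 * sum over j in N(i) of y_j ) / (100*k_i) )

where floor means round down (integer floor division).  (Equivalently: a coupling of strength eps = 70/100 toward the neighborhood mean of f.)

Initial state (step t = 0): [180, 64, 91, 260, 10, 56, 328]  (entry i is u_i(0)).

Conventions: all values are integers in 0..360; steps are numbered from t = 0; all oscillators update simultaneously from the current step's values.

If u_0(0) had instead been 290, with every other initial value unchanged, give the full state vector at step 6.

Simulating step by step:
t=0: [290, 64, 91, 260, 10, 56, 328]
t=1: [79, 75, 80, 85, 66, 79, 61]
t=2: [94, 95, 93, 97, 90, 95, 89]
t=3: [116, 118, 116, 118, 115, 117, 115]
t=4: [145, 146, 145, 146, 145, 146, 144]
t=5: [182, 182, 182, 182, 182, 182, 181]
t=6: [223, 223, 223, 223, 223, 223, 223]

Answer: [223, 223, 223, 223, 223, 223, 223]
Key observation: This trace re-runs the system from the modified initial state.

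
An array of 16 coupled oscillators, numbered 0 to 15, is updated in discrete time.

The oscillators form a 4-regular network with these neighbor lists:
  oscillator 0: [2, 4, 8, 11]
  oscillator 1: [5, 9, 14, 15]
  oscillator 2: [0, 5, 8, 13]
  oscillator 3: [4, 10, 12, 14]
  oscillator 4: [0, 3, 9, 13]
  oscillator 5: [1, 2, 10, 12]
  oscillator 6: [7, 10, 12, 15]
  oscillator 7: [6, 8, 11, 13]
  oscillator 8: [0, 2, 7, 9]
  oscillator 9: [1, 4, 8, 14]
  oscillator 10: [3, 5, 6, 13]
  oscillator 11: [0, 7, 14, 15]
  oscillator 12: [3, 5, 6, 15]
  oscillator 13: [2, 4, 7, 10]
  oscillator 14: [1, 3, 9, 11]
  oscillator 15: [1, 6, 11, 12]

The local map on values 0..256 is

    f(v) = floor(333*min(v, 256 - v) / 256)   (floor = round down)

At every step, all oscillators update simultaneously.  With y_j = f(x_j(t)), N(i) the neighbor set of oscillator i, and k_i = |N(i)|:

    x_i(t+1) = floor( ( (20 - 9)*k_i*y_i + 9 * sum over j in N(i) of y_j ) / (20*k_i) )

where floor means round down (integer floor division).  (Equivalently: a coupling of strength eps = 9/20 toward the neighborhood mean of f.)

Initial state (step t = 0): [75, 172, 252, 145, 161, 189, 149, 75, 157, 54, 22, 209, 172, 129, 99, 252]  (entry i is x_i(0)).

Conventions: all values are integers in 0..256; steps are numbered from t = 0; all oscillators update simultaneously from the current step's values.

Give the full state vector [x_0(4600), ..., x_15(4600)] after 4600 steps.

Answer: [120, 120, 120, 120, 120, 120, 120, 120, 120, 120, 120, 120, 120, 120, 120, 120]
Key observation: The state at step 27, [163, 163, 163, 163, 163, 163, 163, 163, 163, 163, 163, 163, 163, 163, 163, 163], reappears at step 31: the system is in a cycle of period 4 from step 27 on.  Therefore the state at step 4600 equals the state at step 27 + ((4600 - 27) mod 4) = 28, which is [120, 120, 120, 120, 120, 120, 120, 120, 120, 120, 120, 120, 120, 120, 120, 120].

Derivation:
t=0: [75, 172, 252, 145, 161, 189, 149, 75, 157, 54, 22, 209, 172, 129, 99, 252]
t=1: [89, 92, 56, 122, 121, 76, 103, 108, 100, 93, 75, 70, 102, 119, 113, 49]
t=2: [113, 113, 95, 146, 147, 101, 121, 134, 121, 128, 114, 102, 123, 137, 135, 88]
t=3: [142, 144, 133, 146, 146, 136, 151, 154, 153, 158, 147, 137, 148, 148, 152, 129]
t=4: [147, 145, 152, 141, 141, 151, 139, 135, 136, 132, 142, 149, 144, 141, 138, 155]
t=5: [142, 144, 139, 148, 149, 139, 148, 153, 152, 156, 147, 141, 143, 148, 150, 137]
t=6: [146, 144, 148, 140, 139, 149, 141, 136, 137, 134, 141, 146, 146, 140, 138, 149]
t=7: [144, 146, 142, 149, 151, 141, 147, 152, 151, 154, 148, 145, 143, 149, 151, 141]
t=8: [143, 142, 145, 139, 137, 146, 141, 137, 137, 134, 140, 142, 145, 139, 137, 146]
t=9: [147, 148, 146, 151, 153, 144, 148, 152, 152, 155, 149, 148, 145, 151, 152, 144]
t=10: [139, 139, 141, 136, 134, 143, 140, 136, 136, 133, 139, 139, 142, 136, 135, 143]
t=11: [152, 152, 150, 154, 156, 147, 150, 154, 155, 157, 152, 152, 148, 154, 155, 148]
t=12: [134, 135, 135, 132, 130, 139, 136, 132, 131, 129, 135, 134, 138, 132, 131, 138]
t=13: [158, 157, 157, 159, 162, 153, 156, 160, 161, 163, 157, 158, 154, 160, 161, 154]
t=14: [126, 127, 127, 126, 123, 131, 129, 124, 123, 121, 128, 126, 131, 124, 124, 130]
t=15: [162, 163, 163, 162, 159, 163, 164, 161, 160, 158, 164, 162, 162, 161, 161, 163]
t=16: [122, 121, 121, 122, 124, 120, 119, 122, 123, 125, 119, 122, 121, 122, 122, 120]
t=17: [158, 157, 157, 157, 160, 156, 155, 157, 158, 160, 155, 157, 156, 157, 158, 156]
t=18: [126, 127, 128, 128, 125, 129, 130, 128, 126, 125, 130, 128, 129, 127, 127, 129]
t=19: [163, 164, 165, 164, 162, 164, 163, 165, 163, 162, 163, 165, 164, 164, 164, 164]
t=20: [119, 119, 118, 119, 121, 119, 119, 118, 119, 121, 119, 118, 119, 119, 119, 119]
t=21: [154, 154, 153, 154, 155, 153, 153, 153, 154, 155, 154, 153, 154, 154, 154, 153]
t=22: [132, 132, 132, 131, 131, 132, 132, 132, 132, 131, 132, 132, 132, 132, 132, 132]
t=23: [161, 161, 161, 161, 161, 161, 161, 161, 161, 161, 161, 161, 161, 161, 161, 161]
t=24: [123, 123, 123, 123, 123, 123, 123, 123, 123, 123, 123, 123, 123, 123, 123, 123]
t=25: [159, 159, 159, 159, 159, 159, 159, 159, 159, 159, 159, 159, 159, 159, 159, 159]
t=26: [126, 126, 126, 126, 126, 126, 126, 126, 126, 126, 126, 126, 126, 126, 126, 126]
t=27: [163, 163, 163, 163, 163, 163, 163, 163, 163, 163, 163, 163, 163, 163, 163, 163]
t=28: [120, 120, 120, 120, 120, 120, 120, 120, 120, 120, 120, 120, 120, 120, 120, 120]
t=29: [156, 156, 156, 156, 156, 156, 156, 156, 156, 156, 156, 156, 156, 156, 156, 156]
t=30: [130, 130, 130, 130, 130, 130, 130, 130, 130, 130, 130, 130, 130, 130, 130, 130]
t=31: [163, 163, 163, 163, 163, 163, 163, 163, 163, 163, 163, 163, 163, 163, 163, 163]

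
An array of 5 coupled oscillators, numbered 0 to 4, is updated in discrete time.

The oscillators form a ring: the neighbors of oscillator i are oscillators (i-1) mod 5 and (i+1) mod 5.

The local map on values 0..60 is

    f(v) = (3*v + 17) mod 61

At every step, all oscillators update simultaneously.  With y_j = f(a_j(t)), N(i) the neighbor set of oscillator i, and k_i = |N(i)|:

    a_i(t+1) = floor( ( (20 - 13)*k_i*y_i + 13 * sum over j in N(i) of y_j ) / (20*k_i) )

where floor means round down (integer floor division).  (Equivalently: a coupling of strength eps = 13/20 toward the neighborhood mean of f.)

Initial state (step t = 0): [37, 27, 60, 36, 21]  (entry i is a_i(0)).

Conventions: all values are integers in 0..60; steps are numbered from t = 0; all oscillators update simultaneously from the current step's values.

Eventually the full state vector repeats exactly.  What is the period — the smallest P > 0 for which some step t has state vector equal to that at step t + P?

Answer: 16
Key observation: The state at step 70, [32, 40, 47, 40, 32], reappears at step 86 — and no state repeats earlier — so the cycle the system enters has period 16.

Derivation:
t=0: [37, 27, 60, 36, 21]
t=1: [20, 19, 17, 11, 9]
t=2: [24, 12, 22, 34, 36]
t=3: [28, 34, 43, 28, 29]
t=4: [46, 41, 40, 35, 41]
t=5: [23, 21, 11, 10, 17]
t=6: [17, 31, 38, 34, 25]
t=7: [28, 22, 37, 33, 31]
t=8: [37, 22, 27, 37, 48]
t=9: [21, 21, 22, 26, 17]
t=10: [15, 19, 24, 21, 19]
t=11: [8, 13, 20, 19, 11]
t=12: [48, 38, 28, 26, 35]
t=13: [16, 28, 27, 24, 23]
t=14: [22, 27, 35, 29, 19]
t=15: [23, 20, 26, 19, 25]
t=16: [24, 24, 21, 25, 23]
t=17: [27, 25, 25, 25, 27]
t=18: [35, 32, 31, 32, 35]
t=19: [16, 34, 50, 34, 16]
t=20: [21, 36, 53, 36, 21]
t=21: [13, 24, 20, 24, 13]
t=22: [46, 33, 23, 33, 46]
t=23: [40, 38, 44, 38, 40]
t=24: [13, 16, 15, 16, 13]
t=25: [39, 19, 2, 19, 39]
t=26: [12, 15, 16, 15, 12]
t=27: [36, 18, 2, 18, 36]
t=28: [5, 11, 14, 11, 5]
t=29: [37, 47, 53, 47, 37]
t=30: [15, 32, 42, 32, 15]
t=31: [17, 25, 41, 25, 17]
t=32: [14, 18, 26, 18, 14]
t=33: [43, 33, 18, 33, 43]
t=34: [34, 30, 39, 30, 34]
t=35: [54, 38, 34, 38, 54]
t=36: [41, 40, 26, 40, 41]
t=37: [17, 22, 21, 22, 17]
t=38: [11, 16, 20, 16, 11]
t=39: [35, 22, 8, 22, 35]
t=40: [7, 21, 28, 21, 7]
t=41: [31, 32, 26, 32, 31]
t=42: [49, 45, 45, 45, 49]
t=43: [38, 33, 30, 33, 38]
t=44: [23, 37, 51, 37, 23]
t=45: [18, 25, 20, 25, 18]
t=46: [16, 19, 25, 19, 16]
t=47: [6, 15, 19, 15, 6]
t=48: [23, 15, 5, 15, 23]
t=49: [17, 18, 11, 18, 17]
t=50: [7, 22, 24, 22, 7]
t=51: [32, 29, 24, 29, 32]
t=52: [49, 41, 37, 41, 49]
t=53: [34, 21, 13, 21, 34]
t=54: [45, 43, 31, 43, 45]
t=55: [28, 34, 32, 34, 28]
t=56: [45, 50, 55, 50, 45]
t=57: [34, 45, 50, 45, 34]
t=58: [48, 43, 35, 43, 48]
t=59: [34, 21, 15, 21, 34]
t=60: [45, 25, 12, 25, 45]
t=61: [30, 37, 38, 37, 30]
t=62: [33, 19, 7, 19, 33]
t=63: [41, 34, 21, 34, 41]
t=64: [31, 32, 44, 32, 31]
t=65: [49, 42, 43, 42, 49]
t=66: [35, 28, 22, 28, 35]
t=67: [13, 21, 33, 21, 13]
t=68: [43, 42, 31, 42, 43]
t=69: [23, 31, 30, 31, 23]
t=70: [32, 40, 47, 40, 32]
t=71: [39, 33, 22, 33, 39]
t=72: [25, 30, 43, 30, 25]
t=73: [35, 33, 38, 33, 35]
t=74: [17, 22, 38, 22, 17]
t=75: [11, 12, 17, 12, 11]
t=76: [50, 37, 36, 37, 50]
t=77: [32, 17, 4, 17, 32]
t=78: [37, 28, 14, 28, 37]
t=79: [17, 35, 46, 35, 17]
t=80: [4, 13, 11, 13, 4]
t=81: [37, 45, 53, 45, 37]
t=82: [13, 30, 38, 30, 13]
t=83: [52, 37, 33, 37, 52]
t=84: [36, 36, 23, 36, 36]
t=85: [3, 10, 10, 10, 3]
t=86: [32, 40, 47, 40, 32]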